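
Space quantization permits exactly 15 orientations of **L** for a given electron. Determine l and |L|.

15 = 2l + 1, so l = (15−1)/2 = 7.
|L| = ℏ√(l(l+1)) = ℏ√(7·8) = 2√14 ℏ.

l = 7, |L| = 2√14 ℏ ≈ 7.483ℏ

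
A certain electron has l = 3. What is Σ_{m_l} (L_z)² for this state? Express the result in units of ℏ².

Σ(L_z)² = 28 ℏ²

The allowed m_l values are -3, -2, -1, 0, 1, 2, 3.
Σ m_l² = 2·(1 + 4 + 9) = 28.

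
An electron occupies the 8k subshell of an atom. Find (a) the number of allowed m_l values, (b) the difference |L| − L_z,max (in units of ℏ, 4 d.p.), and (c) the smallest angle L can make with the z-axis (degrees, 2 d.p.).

15 values; |L|−L_z,max ≈ 0.4833ℏ; θ_min ≈ 20.70°

For 8k, l = 7.
There are 2l+1 = 15 values of m_l.
|L| − L_z,max = (2√14 − 7)ℏ ≈ 0.4833ℏ.
cos θ_min = 7/√56, so θ_min ≈ 20.70°.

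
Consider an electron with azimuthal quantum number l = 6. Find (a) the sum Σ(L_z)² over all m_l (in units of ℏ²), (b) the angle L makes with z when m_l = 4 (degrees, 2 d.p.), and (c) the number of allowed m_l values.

Σ(L_z)² = 182 ℏ²; θ(m_l=4) ≈ 51.89°; 13 values

Σ m_l² = 182, so Σ(L_z)² = 182 ℏ².
For m_l = 4: cos θ = 4/√42, θ ≈ 51.89°.
There are 2l+1 = 13 values of m_l.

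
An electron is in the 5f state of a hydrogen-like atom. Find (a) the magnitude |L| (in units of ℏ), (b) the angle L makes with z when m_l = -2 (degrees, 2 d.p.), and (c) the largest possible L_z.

|L| = 2√3 ℏ ≈ 3.464ℏ; θ(m_l=-2) ≈ 125.26°; L_z,max = 3ℏ

The 5f subshell has l = 3.
|L| = ℏ√(3·4) = 2√3 ℏ ≈ 3.464ℏ.
For m_l = -2: cos θ = -2/√12, θ ≈ 125.26°.
L_z,max = lℏ = 3ℏ.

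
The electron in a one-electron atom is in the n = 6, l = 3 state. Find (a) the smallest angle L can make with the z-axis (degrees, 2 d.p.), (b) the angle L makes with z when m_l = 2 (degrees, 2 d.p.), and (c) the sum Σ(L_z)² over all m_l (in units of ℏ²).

θ_min ≈ 30.00°; θ(m_l=2) ≈ 54.74°; Σ(L_z)² = 28 ℏ²

cos θ_min = 3/√12, so θ_min ≈ 30.00°.
For m_l = 2: cos θ = 2/√12, θ ≈ 54.74°.
Σ m_l² = 28, so Σ(L_z)² = 28 ℏ².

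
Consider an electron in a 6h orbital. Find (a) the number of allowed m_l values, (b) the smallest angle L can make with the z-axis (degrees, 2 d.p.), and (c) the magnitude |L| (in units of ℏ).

11 values; θ_min ≈ 24.09°; |L| = √30 ℏ ≈ 5.477ℏ

The 6h subshell has l = 5.
There are 2l+1 = 11 values of m_l.
cos θ_min = 5/√30, so θ_min ≈ 24.09°.
|L| = ℏ√(5·6) = √30 ℏ ≈ 5.477ℏ.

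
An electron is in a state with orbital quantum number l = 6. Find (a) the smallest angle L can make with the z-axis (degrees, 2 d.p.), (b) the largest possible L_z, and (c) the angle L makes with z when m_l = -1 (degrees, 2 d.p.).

θ_min ≈ 22.21°; L_z,max = 6ℏ; θ(m_l=-1) ≈ 98.88°

cos θ_min = 6/√42, so θ_min ≈ 22.21°.
L_z,max = lℏ = 6ℏ.
For m_l = -1: cos θ = -1/√42, θ ≈ 98.88°.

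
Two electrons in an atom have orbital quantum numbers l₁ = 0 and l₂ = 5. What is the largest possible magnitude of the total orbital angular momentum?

|L_tot|_max = √30 ℏ ≈ 5.477ℏ

By the triangle rule, |l₁ − l₂| ≤ L ≤ l₁ + l₂.
So L can be 5.
The largest magnitude corresponds to L = 5: |L_tot| = ℏ√(5·6) = √30 ℏ.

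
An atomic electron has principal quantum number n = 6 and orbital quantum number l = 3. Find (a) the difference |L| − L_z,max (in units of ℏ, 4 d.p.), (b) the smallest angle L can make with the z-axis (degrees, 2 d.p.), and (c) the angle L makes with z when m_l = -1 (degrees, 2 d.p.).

|L| − L_z,max = (2√3 − 3)ℏ ≈ 0.4641ℏ.
cos θ_min = 3/√12, so θ_min ≈ 30.00°.
For m_l = -1: cos θ = -1/√12, θ ≈ 106.78°.

|L|−L_z,max ≈ 0.4641ℏ; θ_min ≈ 30.00°; θ(m_l=-1) ≈ 106.78°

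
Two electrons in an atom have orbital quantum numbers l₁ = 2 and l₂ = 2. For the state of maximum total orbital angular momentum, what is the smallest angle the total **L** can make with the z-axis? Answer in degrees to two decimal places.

θ_min ≈ 26.57°

The total orbital quantum number L ranges from |l₁ − l₂| to l₁ + l₂ in integer steps.
So L can be 0, 1, 2, 3, 4.
The maximum is L = 4, with |L_tot| = ℏ√(4·5) = 2√5 ℏ.
The minimum angle with z is arccos(4/√20) ≈ 26.57°.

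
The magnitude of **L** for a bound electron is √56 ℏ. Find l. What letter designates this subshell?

l = 7 (k orbital)

(|L|/ℏ)² = l(l+1) = 56.
Solving: l = 7.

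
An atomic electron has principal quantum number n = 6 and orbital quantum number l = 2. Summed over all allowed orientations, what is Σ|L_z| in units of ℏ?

m_l runs from −2 to 2, i.e. {-2, -1, 0, 1, 2}.
Σ|m_l| = l(l+1) = 6.

Σ|L_z| = 6 ℏ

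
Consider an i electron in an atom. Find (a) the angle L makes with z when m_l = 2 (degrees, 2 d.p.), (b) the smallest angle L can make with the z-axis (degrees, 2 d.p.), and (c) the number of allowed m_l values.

An i state has l = 6.
For m_l = 2: cos θ = 2/√42, θ ≈ 72.02°.
cos θ_min = 6/√42, so θ_min ≈ 22.21°.
There are 2l+1 = 13 values of m_l.

θ(m_l=2) ≈ 72.02°; θ_min ≈ 22.21°; 13 values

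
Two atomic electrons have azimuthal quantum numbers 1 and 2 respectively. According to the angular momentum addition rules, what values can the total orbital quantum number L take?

L = 1, 2, 3

Angular momentum addition gives L = |l₁ − l₂|, …, l₁ + l₂.
Allowed values: L = 1, 2, 3.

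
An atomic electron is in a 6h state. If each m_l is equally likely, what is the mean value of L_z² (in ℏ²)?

For 6h, l = 5.
The allowed m_l values are -5, -4, -3, -2, -1, 0, 1, 2, 3, 4, 5.
Average of L_z² over 11 states: 110/11 ℏ² = 10 ℏ².

⟨L_z²⟩ = 10 ℏ²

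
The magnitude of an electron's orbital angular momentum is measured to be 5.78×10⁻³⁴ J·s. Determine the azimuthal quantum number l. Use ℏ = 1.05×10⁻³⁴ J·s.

In units of ℏ, |L| ≈ 5.505.
Set l(l+1) = 30.30; the integer solution is l = 5.

l = 5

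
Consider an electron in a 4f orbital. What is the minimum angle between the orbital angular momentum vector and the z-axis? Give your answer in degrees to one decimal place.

4f means n = 4, l = 3.
|L| = ℏ√(l(l+1)) = 2√3 ℏ.
The smallest angle corresponds to the largest L_z, i.e. m_l = l = 3, giving L_z = 3ℏ.
cos θ_min = 3/√12, so θ_min ≈ 30.0°.

θ_min ≈ 30.0°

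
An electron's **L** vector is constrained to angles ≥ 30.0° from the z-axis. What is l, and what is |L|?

l = 3, |L| = 2√3 ℏ ≈ 3.464ℏ

At minimum angle, m_l = l, so cos θ = l/√(l(l+1)); cos²θ = l/(l+1) = 0.7500.
l = cos²θ/sin²θ ≈ 3.
Then |L| = ℏ√(3·4) = 2√3 ℏ.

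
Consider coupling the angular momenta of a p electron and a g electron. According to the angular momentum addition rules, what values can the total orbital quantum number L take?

L = 3, 4, 5

The total orbital quantum number L ranges from |l₁ − l₂| to l₁ + l₂ in integer steps.
So L can be 3, 4, 5.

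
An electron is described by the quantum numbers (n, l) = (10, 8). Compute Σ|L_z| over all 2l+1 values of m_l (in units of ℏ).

The allowed m_l values are -8, -7, -6, -5, -4, -3, -2, -1, 0, 1, 2, 3, 4, 5, 6, 7, 8.
Σ|m_l| = 2·8(8+1)/2 = 72.

Σ|L_z| = 72 ℏ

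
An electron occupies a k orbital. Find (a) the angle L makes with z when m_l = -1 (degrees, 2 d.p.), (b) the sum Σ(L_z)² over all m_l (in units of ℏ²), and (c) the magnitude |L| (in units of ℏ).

The letter k corresponds to l = 7.
For m_l = -1: cos θ = -1/√56, θ ≈ 97.68°.
Σ m_l² = 280, so Σ(L_z)² = 280 ℏ².
|L| = ℏ√(7·8) = 2√14 ℏ ≈ 7.483ℏ.

θ(m_l=-1) ≈ 97.68°; Σ(L_z)² = 280 ℏ²; |L| = 2√14 ℏ ≈ 7.483ℏ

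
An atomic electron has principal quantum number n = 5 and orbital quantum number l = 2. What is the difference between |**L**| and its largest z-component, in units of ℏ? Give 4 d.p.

|L| − L_z,max ≈ 0.4495ℏ

|L| = √6 ℏ ≈ 2.4495ℏ, while L_z,max = lℏ = 2ℏ.
The difference is (√6 − 2)ℏ ≈ 0.4495ℏ.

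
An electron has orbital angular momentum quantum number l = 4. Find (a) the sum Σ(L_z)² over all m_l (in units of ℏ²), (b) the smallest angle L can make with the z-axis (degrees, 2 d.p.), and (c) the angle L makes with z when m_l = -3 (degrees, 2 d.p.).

Σ m_l² = 60, so Σ(L_z)² = 60 ℏ².
cos θ_min = 4/√20, so θ_min ≈ 26.57°.
For m_l = -3: cos θ = -3/√20, θ ≈ 132.13°.

Σ(L_z)² = 60 ℏ²; θ_min ≈ 26.57°; θ(m_l=-3) ≈ 132.13°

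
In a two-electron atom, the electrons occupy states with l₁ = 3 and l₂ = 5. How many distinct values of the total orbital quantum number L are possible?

7

The total orbital quantum number L ranges from |l₁ − l₂| to l₁ + l₂ in integer steps.
L ∈ {2, 3, 4, 5, 6, 7, 8}.
That is 7 values.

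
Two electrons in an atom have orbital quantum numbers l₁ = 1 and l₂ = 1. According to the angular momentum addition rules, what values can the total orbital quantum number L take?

L = 0, 1, 2

By the triangle rule, |l₁ − l₂| ≤ L ≤ l₁ + l₂.
So L can be 0, 1, 2.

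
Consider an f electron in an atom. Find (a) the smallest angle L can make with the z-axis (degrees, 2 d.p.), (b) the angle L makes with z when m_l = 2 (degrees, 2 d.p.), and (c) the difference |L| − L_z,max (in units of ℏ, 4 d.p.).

θ_min ≈ 30.00°; θ(m_l=2) ≈ 54.74°; |L|−L_z,max ≈ 0.4641ℏ

For an f orbital, l = 3.
cos θ_min = 3/√12, so θ_min ≈ 30.00°.
For m_l = 2: cos θ = 2/√12, θ ≈ 54.74°.
|L| − L_z,max = (2√3 − 3)ℏ ≈ 0.4641ℏ.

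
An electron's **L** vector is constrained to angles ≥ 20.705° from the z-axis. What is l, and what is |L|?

l = 7, |L| = 2√14 ℏ ≈ 7.483ℏ

At minimum angle, m_l = l, so cos θ = l/√(l(l+1)); cos²θ = l/(l+1) = 0.8750.
l = cos²θ/sin²θ ≈ 7.
Then |L| = ℏ√(7·8) = 2√14 ℏ.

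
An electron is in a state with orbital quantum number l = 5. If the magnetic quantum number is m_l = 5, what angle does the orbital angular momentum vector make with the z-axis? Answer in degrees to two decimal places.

θ ≈ 24.09°

|L|² = l(l+1)ℏ² = 30ℏ², so |L| = √30 ℏ.
L_z = m_l ℏ = 5ℏ.
cos θ = L_z/|L| = 5/√30, so θ ≈ 24.09°.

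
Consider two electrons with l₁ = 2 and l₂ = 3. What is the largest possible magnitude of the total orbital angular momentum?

|L_tot|_max = √30 ℏ ≈ 5.477ℏ

L runs from |2 − 3| = 1 to 2 + 3 = 5.
Allowed values: L = 1, 2, 3, 4, 5.
The largest magnitude corresponds to L = 5: |L_tot| = ℏ√(5·6) = √30 ℏ.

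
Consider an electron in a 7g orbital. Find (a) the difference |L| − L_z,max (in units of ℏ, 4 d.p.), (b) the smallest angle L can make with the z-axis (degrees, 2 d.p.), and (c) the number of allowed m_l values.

For 7g, l = 4.
|L| − L_z,max = (2√5 − 4)ℏ ≈ 0.4721ℏ.
cos θ_min = 4/√20, so θ_min ≈ 26.57°.
There are 2l+1 = 9 values of m_l.

|L|−L_z,max ≈ 0.4721ℏ; θ_min ≈ 26.57°; 9 values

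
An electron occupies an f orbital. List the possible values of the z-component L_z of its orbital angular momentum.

F corresponds to l = 3.
L_z = m_l ℏ with m_l ranging from −l to +l in integer steps.
For l = 3: m_l ∈ {-3, -2, -1, 0, 1, 2, 3}.

L_z ∈ {−3ℏ, −2ℏ, −ℏ, 0, ℏ, 2ℏ, 3ℏ}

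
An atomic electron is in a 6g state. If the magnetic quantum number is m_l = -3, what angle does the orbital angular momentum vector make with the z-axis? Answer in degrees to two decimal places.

6g means n = 6, l = 4.
|L| = √(l(l+1)) ℏ = 2√5 ℏ.
L_z = m_l ℏ = −3ℏ.
cos θ = L_z/|L| = -3/√20, so θ ≈ 132.13°.

θ ≈ 132.13°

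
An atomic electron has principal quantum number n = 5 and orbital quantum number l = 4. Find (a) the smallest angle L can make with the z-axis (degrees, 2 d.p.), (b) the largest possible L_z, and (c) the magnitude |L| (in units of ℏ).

cos θ_min = 4/√20, so θ_min ≈ 26.57°.
L_z,max = lℏ = 4ℏ.
|L| = ℏ√(4·5) = 2√5 ℏ ≈ 4.472ℏ.

θ_min ≈ 26.57°; L_z,max = 4ℏ; |L| = 2√5 ℏ ≈ 4.472ℏ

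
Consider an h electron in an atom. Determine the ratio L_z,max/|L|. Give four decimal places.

The letter h corresponds to l = 5.
|L| = √30 ℏ ≈ 5.4772ℏ, while L_z,max = lℏ = 5ℏ.
L_z,max/|L| = 5/√30 = 0.9129.

L_z,max/|L| = 0.9129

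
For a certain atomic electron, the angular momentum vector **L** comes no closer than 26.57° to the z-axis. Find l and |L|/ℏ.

At minimum angle, m_l = l, so cos θ = l/√(l(l+1)); cos²θ = l/(l+1) = 0.7999.
Solving: l = 4.
Then |L| = ℏ√(4·5) = 2√5 ℏ.

l = 4, |L| = 2√5 ℏ ≈ 4.472ℏ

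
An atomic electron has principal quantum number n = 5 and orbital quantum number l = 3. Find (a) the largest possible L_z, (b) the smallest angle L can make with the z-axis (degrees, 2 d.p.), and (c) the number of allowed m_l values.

L_z,max = 3ℏ; θ_min ≈ 30.00°; 7 values

L_z,max = lℏ = 3ℏ.
cos θ_min = 3/√12, so θ_min ≈ 30.00°.
There are 2l+1 = 7 values of m_l.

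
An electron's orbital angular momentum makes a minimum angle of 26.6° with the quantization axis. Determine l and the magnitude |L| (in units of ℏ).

At minimum angle, m_l = l, so cos θ = l/√(l(l+1)); cos²θ = l/(l+1) = 0.7995.
Thus l = 0.7995/(1 − 0.7995) ≈ 4.
Then |L| = ℏ√(4·5) = 2√5 ℏ.

l = 4, |L| = 2√5 ℏ ≈ 4.472ℏ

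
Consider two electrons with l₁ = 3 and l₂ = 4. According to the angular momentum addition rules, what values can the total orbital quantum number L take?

L = 1, 2, 3, 4, 5, 6, 7

By the triangle rule, |l₁ − l₂| ≤ L ≤ l₁ + l₂.
L ∈ {1, 2, 3, 4, 5, 6, 7}.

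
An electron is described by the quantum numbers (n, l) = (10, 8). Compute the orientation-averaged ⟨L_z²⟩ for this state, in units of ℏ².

m_l runs from −8 to 8, i.e. {-8, -7, -6, -5, -4, -3, -2, -1, 0, 1, 2, 3, 4, 5, 6, 7, 8}.
⟨L_z²⟩ = ℏ²·(Σ m_l²)/(2l+1) = ℏ²·408/17 = 24ℏ².

⟨L_z²⟩ = 24 ℏ²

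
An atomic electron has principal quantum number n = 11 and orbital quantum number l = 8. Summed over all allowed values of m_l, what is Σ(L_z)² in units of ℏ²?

The allowed m_l values are -8, -7, -6, -5, -4, -3, -2, -1, 0, 1, 2, 3, 4, 5, 6, 7, 8.
Σ m_l² = 2·(1 + 4 + 9 + 16 + 25 + 36 + 49 + 64) = 408.

Σ(L_z)² = 408 ℏ²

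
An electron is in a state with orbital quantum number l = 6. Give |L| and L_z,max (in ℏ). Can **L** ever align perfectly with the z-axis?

|L| = √42 ℏ ≈ 6.4807ℏ, while L_z,max = lℏ = 6ℏ.
Since |L| > L_z,max, the vector can never point exactly along z; the closest it comes is θ_min = arccos(6/√42) ≈ 22.2°.

No: L_z,max = 6ℏ < |L| = √42 ℏ ≈ 6.481ℏ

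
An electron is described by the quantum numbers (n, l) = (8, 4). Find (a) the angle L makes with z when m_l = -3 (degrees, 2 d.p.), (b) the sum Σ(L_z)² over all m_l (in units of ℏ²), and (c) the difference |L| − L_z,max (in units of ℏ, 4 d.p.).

For m_l = -3: cos θ = -3/√20, θ ≈ 132.13°.
Σ m_l² = 60, so Σ(L_z)² = 60 ℏ².
|L| − L_z,max = (2√5 − 4)ℏ ≈ 0.4721ℏ.

θ(m_l=-3) ≈ 132.13°; Σ(L_z)² = 60 ℏ²; |L|−L_z,max ≈ 0.4721ℏ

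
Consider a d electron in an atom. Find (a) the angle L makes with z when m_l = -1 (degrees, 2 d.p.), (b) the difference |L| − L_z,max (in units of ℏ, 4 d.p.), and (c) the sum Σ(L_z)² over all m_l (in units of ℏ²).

θ(m_l=-1) ≈ 114.09°; |L|−L_z,max ≈ 0.4495ℏ; Σ(L_z)² = 10 ℏ²

The letter d corresponds to l = 2.
For m_l = -1: cos θ = -1/√6, θ ≈ 114.09°.
|L| − L_z,max = (√6 − 2)ℏ ≈ 0.4495ℏ.
Σ m_l² = 10, so Σ(L_z)² = 10 ℏ².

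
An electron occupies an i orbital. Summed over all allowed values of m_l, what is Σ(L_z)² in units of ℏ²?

Σ(L_z)² = 182 ℏ²

For an i orbital, l = 6.
The allowed m_l values are -6, -5, -4, -3, -2, -1, 0, 1, 2, 3, 4, 5, 6.
Σ m_l² = l(l+1)(2l+1)/3 = 6·7·13/3 = 182.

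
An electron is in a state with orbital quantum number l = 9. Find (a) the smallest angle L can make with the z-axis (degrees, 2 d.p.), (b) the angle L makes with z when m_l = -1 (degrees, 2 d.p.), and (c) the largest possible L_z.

θ_min ≈ 18.43°; θ(m_l=-1) ≈ 96.05°; L_z,max = 9ℏ

cos θ_min = 9/√90, so θ_min ≈ 18.43°.
For m_l = -1: cos θ = -1/√90, θ ≈ 96.05°.
L_z,max = lℏ = 9ℏ.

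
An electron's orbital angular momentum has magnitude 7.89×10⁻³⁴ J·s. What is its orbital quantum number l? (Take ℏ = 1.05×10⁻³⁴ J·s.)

Dividing by ℏ: |L|/ℏ ≈ 7.514.
(|L|/ℏ)² = l(l+1) ≈ 56.46 ⇒ l = 7.

l = 7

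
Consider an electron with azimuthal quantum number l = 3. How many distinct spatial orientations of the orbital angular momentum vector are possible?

The number of m_l values is 2l + 1 = 2·3 + 1 = 7.

7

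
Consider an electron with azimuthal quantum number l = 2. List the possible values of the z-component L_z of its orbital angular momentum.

L_z = m_l ℏ with m_l ranging from −l to +l in integer steps.
For l = 2: m_l ∈ {-2, -1, 0, 1, 2}.

L_z ∈ {−2ℏ, −ℏ, 0, ℏ, 2ℏ}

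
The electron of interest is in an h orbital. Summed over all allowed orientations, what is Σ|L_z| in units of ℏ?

Σ|L_z| = 30 ℏ

The letter h corresponds to l = 5.
The allowed m_l values are -5, -4, -3, -2, -1, 0, 1, 2, 3, 4, 5.
Σ|m_l| = 2(1+2+…+5) = 30.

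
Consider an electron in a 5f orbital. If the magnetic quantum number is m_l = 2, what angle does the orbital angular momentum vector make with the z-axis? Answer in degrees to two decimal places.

5f means n = 5, l = 3.
|L|² = l(l+1)ℏ² = 12ℏ², so |L| = 2√3 ℏ.
L_z = m_l ℏ = 2ℏ.
cos θ = L_z/|L| = 2/√12, so θ ≈ 54.74°.

θ ≈ 54.74°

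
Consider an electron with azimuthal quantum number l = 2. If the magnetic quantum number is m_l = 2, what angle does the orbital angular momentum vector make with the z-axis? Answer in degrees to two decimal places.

θ ≈ 35.26°

|L| = ℏ√(l(l+1)) = √6 ℏ.
L_z = m_l ℏ = 2ℏ.
cos θ = L_z/|L| = 2/√6, so θ ≈ 35.26°.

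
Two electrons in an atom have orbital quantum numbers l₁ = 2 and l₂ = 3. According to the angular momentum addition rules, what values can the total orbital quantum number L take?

L = 1, 2, 3, 4, 5

L runs from |2 − 3| = 1 to 2 + 3 = 5.
So L can be 1, 2, 3, 4, 5.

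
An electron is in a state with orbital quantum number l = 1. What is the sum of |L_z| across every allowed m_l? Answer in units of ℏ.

The allowed m_l values are -1, 0, 1.
Σ|m_l| = l(l+1) = 2.

Σ|L_z| = 2 ℏ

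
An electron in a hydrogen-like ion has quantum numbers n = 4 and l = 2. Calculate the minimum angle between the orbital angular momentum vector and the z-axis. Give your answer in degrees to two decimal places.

|L| = ℏ√(l(l+1)) = √6 ℏ.
The smallest angle corresponds to the largest L_z, i.e. m_l = l = 2, giving L_z = 2ℏ.
cos θ_min = 2/√6, so θ_min ≈ 35.26°.

θ_min ≈ 35.26°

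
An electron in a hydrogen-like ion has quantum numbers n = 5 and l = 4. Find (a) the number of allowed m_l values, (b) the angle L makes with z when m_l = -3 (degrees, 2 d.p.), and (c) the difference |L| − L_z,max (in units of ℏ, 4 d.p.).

There are 2l+1 = 9 values of m_l.
For m_l = -3: cos θ = -3/√20, θ ≈ 132.13°.
|L| − L_z,max = (2√5 − 4)ℏ ≈ 0.4721ℏ.

9 values; θ(m_l=-3) ≈ 132.13°; |L|−L_z,max ≈ 0.4721ℏ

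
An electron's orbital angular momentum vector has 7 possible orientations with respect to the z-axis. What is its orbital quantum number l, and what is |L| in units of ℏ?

7 = 2l + 1, so l = (7−1)/2 = 3.
Then |L| = √(l(l+1)) ℏ = 2√3 ℏ.

l = 3, |L| = 2√3 ℏ ≈ 3.464ℏ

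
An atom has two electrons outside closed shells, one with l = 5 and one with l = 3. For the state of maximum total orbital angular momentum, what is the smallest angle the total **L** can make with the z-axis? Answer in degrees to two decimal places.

L runs from |5 − 3| = 2 to 5 + 3 = 8.
So L can be 2, 3, 4, 5, 6, 7, 8.
The maximum is L = 8, with |L_tot| = ℏ√(8·9) = 6√2 ℏ.
The minimum angle with z is arccos(8/√72) ≈ 19.47°.

θ_min ≈ 19.47°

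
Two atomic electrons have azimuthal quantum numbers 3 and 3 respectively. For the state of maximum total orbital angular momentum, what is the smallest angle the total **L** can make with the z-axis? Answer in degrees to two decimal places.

Angular momentum addition gives L = |l₁ − l₂|, …, l₁ + l₂.
L ∈ {0, 1, 2, 3, 4, 5, 6}.
The maximum is L = 6, with |L_tot| = ℏ√(6·7) = √42 ℏ.
The minimum angle with z is arccos(6/√42) ≈ 22.21°.

θ_min ≈ 22.21°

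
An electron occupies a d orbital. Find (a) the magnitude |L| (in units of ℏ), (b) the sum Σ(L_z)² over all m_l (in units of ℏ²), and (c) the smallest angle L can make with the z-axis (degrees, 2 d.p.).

D corresponds to l = 2.
|L| = ℏ√(2·3) = √6 ℏ ≈ 2.449ℏ.
Σ m_l² = 10, so Σ(L_z)² = 10 ℏ².
cos θ_min = 2/√6, so θ_min ≈ 35.26°.

|L| = √6 ℏ ≈ 2.449ℏ; Σ(L_z)² = 10 ℏ²; θ_min ≈ 35.26°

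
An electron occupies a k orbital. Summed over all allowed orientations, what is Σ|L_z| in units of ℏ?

Σ|L_z| = 56 ℏ

For a k orbital, l = 7.
The allowed m_l values are -7, -6, -5, -4, -3, -2, -1, 0, 1, 2, 3, 4, 5, 6, 7.
Σ|m_l| = 2(1+2+…+7) = 56.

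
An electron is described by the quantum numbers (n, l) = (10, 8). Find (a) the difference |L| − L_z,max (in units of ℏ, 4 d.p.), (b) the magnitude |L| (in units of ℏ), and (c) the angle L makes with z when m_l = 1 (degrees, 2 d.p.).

|L|−L_z,max ≈ 0.4853ℏ; |L| = 6√2 ℏ ≈ 8.485ℏ; θ(m_l=1) ≈ 83.23°

|L| − L_z,max = (6√2 − 8)ℏ ≈ 0.4853ℏ.
|L| = ℏ√(8·9) = 6√2 ℏ ≈ 8.485ℏ.
For m_l = 1: cos θ = 1/√72, θ ≈ 83.23°.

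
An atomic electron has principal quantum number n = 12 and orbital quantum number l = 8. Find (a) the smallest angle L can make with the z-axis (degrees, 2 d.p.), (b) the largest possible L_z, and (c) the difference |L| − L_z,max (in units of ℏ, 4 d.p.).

θ_min ≈ 19.47°; L_z,max = 8ℏ; |L|−L_z,max ≈ 0.4853ℏ

cos θ_min = 8/√72, so θ_min ≈ 19.47°.
L_z,max = lℏ = 8ℏ.
|L| − L_z,max = (6√2 − 8)ℏ ≈ 0.4853ℏ.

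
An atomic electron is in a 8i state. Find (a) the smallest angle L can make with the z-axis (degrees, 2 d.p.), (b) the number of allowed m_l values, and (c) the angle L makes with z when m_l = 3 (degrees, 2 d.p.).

θ_min ≈ 22.21°; 13 values; θ(m_l=3) ≈ 62.42°

The 8i subshell has l = 6.
cos θ_min = 6/√42, so θ_min ≈ 22.21°.
There are 2l+1 = 13 values of m_l.
For m_l = 3: cos θ = 3/√42, θ ≈ 62.42°.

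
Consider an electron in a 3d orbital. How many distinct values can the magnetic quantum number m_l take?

3d means n = 3, l = 2.
The number of m_l values is 2l + 1 = 2·2 + 1 = 5.

5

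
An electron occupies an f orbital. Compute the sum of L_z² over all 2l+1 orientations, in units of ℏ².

An f state has l = 3.
m_l runs from −3 to 3, i.e. {-3, -2, -1, 0, 1, 2, 3}.
Summing m² from −3 to 3: Σ m_l² = 28.

Σ(L_z)² = 28 ℏ²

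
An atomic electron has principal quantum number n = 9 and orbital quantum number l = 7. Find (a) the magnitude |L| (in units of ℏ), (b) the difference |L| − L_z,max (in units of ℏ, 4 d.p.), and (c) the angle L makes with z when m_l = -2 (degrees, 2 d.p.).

|L| = ℏ√(7·8) = 2√14 ℏ ≈ 7.483ℏ.
|L| − L_z,max = (2√14 − 7)ℏ ≈ 0.4833ℏ.
For m_l = -2: cos θ = -2/√56, θ ≈ 105.50°.

|L| = 2√14 ℏ ≈ 7.483ℏ; |L|−L_z,max ≈ 0.4833ℏ; θ(m_l=-2) ≈ 105.50°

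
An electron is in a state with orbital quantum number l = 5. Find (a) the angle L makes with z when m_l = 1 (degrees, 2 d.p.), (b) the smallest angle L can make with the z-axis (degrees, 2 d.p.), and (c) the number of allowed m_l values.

For m_l = 1: cos θ = 1/√30, θ ≈ 79.48°.
cos θ_min = 5/√30, so θ_min ≈ 24.09°.
There are 2l+1 = 11 values of m_l.

θ(m_l=1) ≈ 79.48°; θ_min ≈ 24.09°; 11 values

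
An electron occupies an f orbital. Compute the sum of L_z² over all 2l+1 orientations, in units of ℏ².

The letter f corresponds to l = 3.
The allowed m_l values are -3, -2, -1, 0, 1, 2, 3.
Summing m² from −3 to 3: Σ m_l² = 28.

Σ(L_z)² = 28 ℏ²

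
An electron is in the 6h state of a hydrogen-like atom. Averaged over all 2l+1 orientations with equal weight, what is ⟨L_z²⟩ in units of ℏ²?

⟨L_z²⟩ = 10 ℏ²

For 6h, l = 5.
The allowed m_l values are -5, -4, -3, -2, -1, 0, 1, 2, 3, 4, 5.
⟨L_z²⟩ = ℏ²·(Σ m_l²)/(2l+1) = ℏ²·110/11 = 10ℏ².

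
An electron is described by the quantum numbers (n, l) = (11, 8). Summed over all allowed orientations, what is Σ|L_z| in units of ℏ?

Σ|L_z| = 72 ℏ

m_l ∈ {-8, -7, -6, -5, -4, -3, -2, -1, 0, 1, 2, 3, 4, 5, 6, 7, 8}.
Σ|m_l| = l(l+1) = 72.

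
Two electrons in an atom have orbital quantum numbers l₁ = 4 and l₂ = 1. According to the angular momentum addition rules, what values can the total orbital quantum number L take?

L = 3, 4, 5

Angular momentum addition gives L = |l₁ − l₂|, …, l₁ + l₂.
So L can be 3, 4, 5.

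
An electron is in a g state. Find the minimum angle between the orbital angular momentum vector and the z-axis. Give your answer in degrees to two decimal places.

A g state has l = 4.
|L|² = l(l+1)ℏ² = 20ℏ², so |L| = 2√5 ℏ.
The smallest angle corresponds to the largest L_z, i.e. m_l = l = 4, giving L_z = 4ℏ.
cos θ_min = 4/√20, so θ_min ≈ 26.57°.

θ_min ≈ 26.57°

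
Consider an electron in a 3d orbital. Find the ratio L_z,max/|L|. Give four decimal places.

L_z,max/|L| = 0.8165

For 3d, l = 2.
|L| = √6 ℏ ≈ 2.4495ℏ, while L_z,max = lℏ = 2ℏ.
L_z,max/|L| = 2/√6 = 0.8165.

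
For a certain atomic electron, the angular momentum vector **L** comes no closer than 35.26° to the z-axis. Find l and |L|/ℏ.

cos θ_min = l/√(l(l+1)) = √(l/(l+1)), so l/(l+1) = cos²(35.26°) = 0.6667.
Thus l = 0.6667/(1 − 0.6667) ≈ 2.
Then |L| = ℏ√(2·3) = √6 ℏ.

l = 2, |L| = √6 ℏ ≈ 2.449ℏ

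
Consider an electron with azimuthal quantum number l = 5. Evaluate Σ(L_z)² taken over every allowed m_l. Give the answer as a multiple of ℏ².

Σ(L_z)² = 110 ℏ²

The allowed m_l values are -5, -4, -3, -2, -1, 0, 1, 2, 3, 4, 5.
Σ m_l² = 2·(1 + 4 + 9 + 16 + 25) = 110.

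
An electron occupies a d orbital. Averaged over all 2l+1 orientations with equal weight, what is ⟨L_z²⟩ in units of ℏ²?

⟨L_z²⟩ = 2 ℏ²

For a d orbital, l = 2.
m_l runs from −2 to 2, i.e. {-2, -1, 0, 1, 2}.
Average of L_z² over 5 states: 10/5 ℏ² = 2 ℏ².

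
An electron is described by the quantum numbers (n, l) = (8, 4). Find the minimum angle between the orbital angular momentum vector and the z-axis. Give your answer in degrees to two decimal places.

|L| = ℏ√(l(l+1)) = 2√5 ℏ.
The smallest angle corresponds to the largest L_z, i.e. m_l = l = 4, giving L_z = 4ℏ.
cos θ_min = 4/√20, so θ_min ≈ 26.57°.

θ_min ≈ 26.57°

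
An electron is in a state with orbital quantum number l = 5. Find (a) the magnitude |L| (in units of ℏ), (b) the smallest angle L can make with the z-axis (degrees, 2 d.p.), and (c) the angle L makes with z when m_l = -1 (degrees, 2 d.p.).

|L| = ℏ√(5·6) = √30 ℏ ≈ 5.477ℏ.
cos θ_min = 5/√30, so θ_min ≈ 24.09°.
For m_l = -1: cos θ = -1/√30, θ ≈ 100.52°.

|L| = √30 ℏ ≈ 5.477ℏ; θ_min ≈ 24.09°; θ(m_l=-1) ≈ 100.52°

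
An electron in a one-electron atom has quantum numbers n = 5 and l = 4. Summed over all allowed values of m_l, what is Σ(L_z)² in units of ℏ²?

Σ(L_z)² = 60 ℏ²

The allowed m_l values are -4, -3, -2, -1, 0, 1, 2, 3, 4.
Σ m_l² = 2·(1 + 4 + 9 + 16) = 60.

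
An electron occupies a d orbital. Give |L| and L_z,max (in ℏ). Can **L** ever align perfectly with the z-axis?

No: L_z,max = 2ℏ < |L| = √6 ℏ ≈ 2.449ℏ

The letter d corresponds to l = 2.
|L| = √6 ℏ ≈ 2.4495ℏ, while L_z,max = lℏ = 2ℏ.
Since |L| > L_z,max, the vector can never point exactly along z; the closest it comes is θ_min = arccos(2/√6) ≈ 35.3°.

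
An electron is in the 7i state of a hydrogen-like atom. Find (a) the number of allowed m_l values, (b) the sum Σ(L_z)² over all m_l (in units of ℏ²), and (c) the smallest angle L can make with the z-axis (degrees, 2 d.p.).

7i means n = 7, l = 6.
There are 2l+1 = 13 values of m_l.
Σ m_l² = 182, so Σ(L_z)² = 182 ℏ².
cos θ_min = 6/√42, so θ_min ≈ 22.21°.

13 values; Σ(L_z)² = 182 ℏ²; θ_min ≈ 22.21°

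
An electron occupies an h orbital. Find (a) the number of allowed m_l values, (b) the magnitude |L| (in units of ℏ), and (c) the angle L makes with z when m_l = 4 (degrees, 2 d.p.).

The letter h corresponds to l = 5.
There are 2l+1 = 11 values of m_l.
|L| = ℏ√(5·6) = √30 ℏ ≈ 5.477ℏ.
For m_l = 4: cos θ = 4/√30, θ ≈ 43.09°.

11 values; |L| = √30 ℏ ≈ 5.477ℏ; θ(m_l=4) ≈ 43.09°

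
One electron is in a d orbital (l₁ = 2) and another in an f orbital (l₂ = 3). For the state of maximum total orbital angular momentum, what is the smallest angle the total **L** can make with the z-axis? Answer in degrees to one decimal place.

L runs from |2 − 3| = 1 to 2 + 3 = 5.
So L can be 1, 2, 3, 4, 5.
The maximum is L = 5, with |L_tot| = ℏ√(5·6) = √30 ℏ.
The minimum angle with z is arccos(5/√30) ≈ 24.1°.

θ_min ≈ 24.1°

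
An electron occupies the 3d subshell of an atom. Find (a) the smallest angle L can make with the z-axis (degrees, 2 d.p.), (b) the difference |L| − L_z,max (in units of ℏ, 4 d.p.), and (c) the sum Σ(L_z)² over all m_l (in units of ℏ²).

For 3d, l = 2.
cos θ_min = 2/√6, so θ_min ≈ 35.26°.
|L| − L_z,max = (√6 − 2)ℏ ≈ 0.4495ℏ.
Σ m_l² = 10, so Σ(L_z)² = 10 ℏ².

θ_min ≈ 35.26°; |L|−L_z,max ≈ 0.4495ℏ; Σ(L_z)² = 10 ℏ²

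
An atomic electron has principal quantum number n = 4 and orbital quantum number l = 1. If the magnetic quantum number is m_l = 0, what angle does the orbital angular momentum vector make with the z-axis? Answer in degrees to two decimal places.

θ ≈ 90.00°

|L| = √(l(l+1)) ℏ = √2 ℏ.
L_z = m_l ℏ = 0ℏ.
cos θ = L_z/|L| = 0/√2, so θ ≈ 90.00°.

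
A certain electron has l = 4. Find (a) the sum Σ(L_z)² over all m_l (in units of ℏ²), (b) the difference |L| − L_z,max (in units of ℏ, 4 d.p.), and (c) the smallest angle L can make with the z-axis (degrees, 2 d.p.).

Σ m_l² = 60, so Σ(L_z)² = 60 ℏ².
|L| − L_z,max = (2√5 − 4)ℏ ≈ 0.4721ℏ.
cos θ_min = 4/√20, so θ_min ≈ 26.57°.

Σ(L_z)² = 60 ℏ²; |L|−L_z,max ≈ 0.4721ℏ; θ_min ≈ 26.57°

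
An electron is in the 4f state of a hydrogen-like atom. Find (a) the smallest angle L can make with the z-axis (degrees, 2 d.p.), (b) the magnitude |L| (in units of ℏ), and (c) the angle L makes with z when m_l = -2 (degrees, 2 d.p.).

θ_min ≈ 30.00°; |L| = 2√3 ℏ ≈ 3.464ℏ; θ(m_l=-2) ≈ 125.26°

4f means n = 4, l = 3.
cos θ_min = 3/√12, so θ_min ≈ 30.00°.
|L| = ℏ√(3·4) = 2√3 ℏ ≈ 3.464ℏ.
For m_l = -2: cos θ = -2/√12, θ ≈ 125.26°.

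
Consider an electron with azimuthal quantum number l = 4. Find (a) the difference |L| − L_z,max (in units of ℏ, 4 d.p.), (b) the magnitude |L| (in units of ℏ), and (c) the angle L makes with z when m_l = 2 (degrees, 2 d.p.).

|L| − L_z,max = (2√5 − 4)ℏ ≈ 0.4721ℏ.
|L| = ℏ√(4·5) = 2√5 ℏ ≈ 4.472ℏ.
For m_l = 2: cos θ = 2/√20, θ ≈ 63.43°.

|L|−L_z,max ≈ 0.4721ℏ; |L| = 2√5 ℏ ≈ 4.472ℏ; θ(m_l=2) ≈ 63.43°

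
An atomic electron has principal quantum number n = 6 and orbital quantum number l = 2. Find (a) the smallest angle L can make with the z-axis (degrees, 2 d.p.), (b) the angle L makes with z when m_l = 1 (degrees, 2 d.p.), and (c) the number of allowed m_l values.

cos θ_min = 2/√6, so θ_min ≈ 35.26°.
For m_l = 1: cos θ = 1/√6, θ ≈ 65.91°.
There are 2l+1 = 5 values of m_l.

θ_min ≈ 35.26°; θ(m_l=1) ≈ 65.91°; 5 values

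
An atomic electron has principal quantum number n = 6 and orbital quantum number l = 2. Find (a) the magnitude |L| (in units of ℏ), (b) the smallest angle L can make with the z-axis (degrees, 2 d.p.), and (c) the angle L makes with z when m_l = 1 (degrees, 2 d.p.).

|L| = √6 ℏ ≈ 2.449ℏ; θ_min ≈ 35.26°; θ(m_l=1) ≈ 65.91°

|L| = ℏ√(2·3) = √6 ℏ ≈ 2.449ℏ.
cos θ_min = 2/√6, so θ_min ≈ 35.26°.
For m_l = 1: cos θ = 1/√6, θ ≈ 65.91°.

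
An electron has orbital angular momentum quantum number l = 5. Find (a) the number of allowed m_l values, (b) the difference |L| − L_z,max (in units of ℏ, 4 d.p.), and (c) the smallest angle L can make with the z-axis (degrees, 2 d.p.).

11 values; |L|−L_z,max ≈ 0.4772ℏ; θ_min ≈ 24.09°

There are 2l+1 = 11 values of m_l.
|L| − L_z,max = (√30 − 5)ℏ ≈ 0.4772ℏ.
cos θ_min = 5/√30, so θ_min ≈ 24.09°.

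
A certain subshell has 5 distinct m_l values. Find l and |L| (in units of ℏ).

Since there are 2l+1 = 5 values of m_l, l = 2.
|L| = ℏ√(l(l+1)) = ℏ√(2·3) = √6 ℏ.

l = 2, |L| = √6 ℏ ≈ 2.449ℏ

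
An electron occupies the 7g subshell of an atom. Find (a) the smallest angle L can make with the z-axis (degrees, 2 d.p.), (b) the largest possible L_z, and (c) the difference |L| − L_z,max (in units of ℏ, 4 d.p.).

θ_min ≈ 26.57°; L_z,max = 4ℏ; |L|−L_z,max ≈ 0.4721ℏ

7g means n = 7, l = 4.
cos θ_min = 4/√20, so θ_min ≈ 26.57°.
L_z,max = lℏ = 4ℏ.
|L| − L_z,max = (2√5 − 4)ℏ ≈ 0.4721ℏ.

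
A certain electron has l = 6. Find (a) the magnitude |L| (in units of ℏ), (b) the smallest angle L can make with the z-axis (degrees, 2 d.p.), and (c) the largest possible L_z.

|L| = √42 ℏ ≈ 6.481ℏ; θ_min ≈ 22.21°; L_z,max = 6ℏ

|L| = ℏ√(6·7) = √42 ℏ ≈ 6.481ℏ.
cos θ_min = 6/√42, so θ_min ≈ 22.21°.
L_z,max = lℏ = 6ℏ.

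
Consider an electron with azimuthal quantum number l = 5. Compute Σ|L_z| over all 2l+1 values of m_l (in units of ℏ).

The allowed m_l values are -5, -4, -3, -2, -1, 0, 1, 2, 3, 4, 5.
Σ|m_l| = 2·5(5+1)/2 = 30.

Σ|L_z| = 30 ℏ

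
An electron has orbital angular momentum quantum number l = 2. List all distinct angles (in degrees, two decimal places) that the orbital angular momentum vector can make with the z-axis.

θ ∈ {35.26°, 65.91°, 90.00°, 114.09°, 144.74°}

|L| = √(l(l+1)) ℏ = √6 ℏ.
cos θ = m_l/√6 for each m_l ∈ {-2, -1, 0, 1, 2}.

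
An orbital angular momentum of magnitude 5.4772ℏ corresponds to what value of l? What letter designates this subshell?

l = 5 (h orbital)

(|L|/ℏ)² = l(l+1) = 30.
l² + l − 30 = 0 ⇒ l = 5.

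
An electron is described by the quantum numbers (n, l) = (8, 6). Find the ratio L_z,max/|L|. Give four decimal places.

L_z,max/|L| = 0.9258

|L| = √42 ℏ ≈ 6.4807ℏ, while L_z,max = lℏ = 6ℏ.
L_z,max/|L| = 6/√42 = 0.9258.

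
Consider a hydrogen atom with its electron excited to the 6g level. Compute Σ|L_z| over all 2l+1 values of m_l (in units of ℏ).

The 6g level has l = 4.
m_l runs from −4 to 4, i.e. {-4, -3, -2, -1, 0, 1, 2, 3, 4}.
Σ|m_l| = 2·4(4+1)/2 = 20.

Σ|L_z| = 20 ℏ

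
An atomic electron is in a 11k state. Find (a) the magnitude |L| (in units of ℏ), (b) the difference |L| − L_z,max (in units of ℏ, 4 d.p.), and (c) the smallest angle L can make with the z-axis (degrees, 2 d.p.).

|L| = 2√14 ℏ ≈ 7.483ℏ; |L|−L_z,max ≈ 0.4833ℏ; θ_min ≈ 20.70°

The 11k subshell has l = 7.
|L| = ℏ√(7·8) = 2√14 ℏ ≈ 7.483ℏ.
|L| − L_z,max = (2√14 − 7)ℏ ≈ 0.4833ℏ.
cos θ_min = 7/√56, so θ_min ≈ 20.70°.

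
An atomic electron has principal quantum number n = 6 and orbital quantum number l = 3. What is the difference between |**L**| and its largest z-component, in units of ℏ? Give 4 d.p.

|L| − L_z,max ≈ 0.4641ℏ

|L| = 2√3 ℏ ≈ 3.4641ℏ, while L_z,max = lℏ = 3ℏ.
The difference is (2√3 − 3)ℏ ≈ 0.4641ℏ.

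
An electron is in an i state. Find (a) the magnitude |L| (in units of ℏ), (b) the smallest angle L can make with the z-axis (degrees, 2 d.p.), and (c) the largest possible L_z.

For an i orbital, l = 6.
|L| = ℏ√(6·7) = √42 ℏ ≈ 6.481ℏ.
cos θ_min = 6/√42, so θ_min ≈ 22.21°.
L_z,max = lℏ = 6ℏ.

|L| = √42 ℏ ≈ 6.481ℏ; θ_min ≈ 22.21°; L_z,max = 6ℏ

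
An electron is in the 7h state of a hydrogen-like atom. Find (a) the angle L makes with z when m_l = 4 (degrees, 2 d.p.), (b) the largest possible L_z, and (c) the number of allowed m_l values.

7h means n = 7, l = 5.
For m_l = 4: cos θ = 4/√30, θ ≈ 43.09°.
L_z,max = lℏ = 5ℏ.
There are 2l+1 = 11 values of m_l.

θ(m_l=4) ≈ 43.09°; L_z,max = 5ℏ; 11 values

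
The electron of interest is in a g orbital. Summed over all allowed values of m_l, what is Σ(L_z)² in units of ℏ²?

A g state has l = 4.
m_l runs from −4 to 4, i.e. {-4, -3, -2, -1, 0, 1, 2, 3, 4}.
Σ m_l² = 2·(1 + 4 + 9 + 16) = 60.

Σ(L_z)² = 60 ℏ²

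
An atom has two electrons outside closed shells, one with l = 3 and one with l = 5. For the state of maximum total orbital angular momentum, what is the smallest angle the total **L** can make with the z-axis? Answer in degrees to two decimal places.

Angular momentum addition gives L = |l₁ − l₂|, …, l₁ + l₂.
Allowed values: L = 2, 3, 4, 5, 6, 7, 8.
The maximum is L = 8, with |L_tot| = ℏ√(8·9) = 6√2 ℏ.
The minimum angle with z is arccos(8/√72) ≈ 19.47°.

θ_min ≈ 19.47°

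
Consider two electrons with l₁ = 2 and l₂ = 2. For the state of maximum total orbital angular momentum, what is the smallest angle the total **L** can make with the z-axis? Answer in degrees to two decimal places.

The total orbital quantum number L ranges from |l₁ − l₂| to l₁ + l₂ in integer steps.
L ∈ {0, 1, 2, 3, 4}.
The maximum is L = 4, with |L_tot| = ℏ√(4·5) = 2√5 ℏ.
The minimum angle with z is arccos(4/√20) ≈ 26.57°.

θ_min ≈ 26.57°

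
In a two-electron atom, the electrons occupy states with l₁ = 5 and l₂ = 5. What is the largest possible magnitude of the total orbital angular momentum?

|L_tot|_max = √110 ℏ ≈ 10.488ℏ

Angular momentum addition gives L = |l₁ − l₂|, …, l₁ + l₂.
L ∈ {0, 1, 2, 3, 4, 5, 6, 7, 8, 9, 10}.
The largest magnitude corresponds to L = 10: |L_tot| = ℏ√(10·11) = √110 ℏ.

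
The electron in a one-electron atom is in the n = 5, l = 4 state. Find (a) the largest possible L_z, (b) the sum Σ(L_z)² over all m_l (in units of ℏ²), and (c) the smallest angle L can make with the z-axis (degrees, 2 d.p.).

L_z,max = 4ℏ; Σ(L_z)² = 60 ℏ²; θ_min ≈ 26.57°

L_z,max = lℏ = 4ℏ.
Σ m_l² = 60, so Σ(L_z)² = 60 ℏ².
cos θ_min = 4/√20, so θ_min ≈ 26.57°.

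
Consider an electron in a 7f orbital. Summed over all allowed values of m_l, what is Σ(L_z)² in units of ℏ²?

Σ(L_z)² = 28 ℏ²

The 7f subshell has l = 3.
m_l ∈ {-3, -2, -1, 0, 1, 2, 3}.
Summing m² from −3 to 3: Σ m_l² = 28.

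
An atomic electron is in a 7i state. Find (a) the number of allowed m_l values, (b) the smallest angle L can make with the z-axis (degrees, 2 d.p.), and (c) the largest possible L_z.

For 7i, l = 6.
There are 2l+1 = 13 values of m_l.
cos θ_min = 6/√42, so θ_min ≈ 22.21°.
L_z,max = lℏ = 6ℏ.

13 values; θ_min ≈ 22.21°; L_z,max = 6ℏ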